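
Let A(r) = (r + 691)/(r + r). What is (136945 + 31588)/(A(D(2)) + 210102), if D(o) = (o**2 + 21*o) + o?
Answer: 16179168/20170531 ≈ 0.80212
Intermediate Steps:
D(o) = o**2 + 22*o
A(r) = (691 + r)/(2*r) (A(r) = (691 + r)/((2*r)) = (691 + r)*(1/(2*r)) = (691 + r)/(2*r))
(136945 + 31588)/(A(D(2)) + 210102) = (136945 + 31588)/((691 + 2*(22 + 2))/(2*((2*(22 + 2)))) + 210102) = 168533/((691 + 2*24)/(2*((2*24))) + 210102) = 168533/((1/2)*(691 + 48)/48 + 210102) = 168533/((1/2)*(1/48)*739 + 210102) = 168533/(739/96 + 210102) = 168533/(20170531/96) = 168533*(96/20170531) = 16179168/20170531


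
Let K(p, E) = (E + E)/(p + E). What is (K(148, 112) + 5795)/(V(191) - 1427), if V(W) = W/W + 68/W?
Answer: -23985207/5899790 ≈ -4.0654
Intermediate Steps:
V(W) = 1 + 68/W
K(p, E) = 2*E/(E + p) (K(p, E) = (2*E)/(E + p) = 2*E/(E + p))
(K(148, 112) + 5795)/(V(191) - 1427) = (2*112/(112 + 148) + 5795)/((68 + 191)/191 - 1427) = (2*112/260 + 5795)/((1/191)*259 - 1427) = (2*112*(1/260) + 5795)/(259/191 - 1427) = (56/65 + 5795)/(-272298/191) = (376731/65)*(-191/272298) = -23985207/5899790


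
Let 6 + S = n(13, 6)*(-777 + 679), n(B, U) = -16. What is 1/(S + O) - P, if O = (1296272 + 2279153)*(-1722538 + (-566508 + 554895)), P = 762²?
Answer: -3600182576298962773/6200326837613 ≈ -5.8064e+5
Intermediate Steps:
P = 580644
O = -6200326839175 (O = 3575425*(-1722538 - 11613) = 3575425*(-1734151) = -6200326839175)
S = 1562 (S = -6 - 16*(-777 + 679) = -6 - 16*(-98) = -6 + 1568 = 1562)
1/(S + O) - P = 1/(1562 - 6200326839175) - 1*580644 = 1/(-6200326837613) - 580644 = -1/6200326837613 - 580644 = -3600182576298962773/6200326837613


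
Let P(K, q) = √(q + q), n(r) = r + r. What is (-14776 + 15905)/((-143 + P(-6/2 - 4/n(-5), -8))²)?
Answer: 23068857/418816225 + 1291576*I/418816225 ≈ 0.055081 + 0.0030839*I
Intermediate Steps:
n(r) = 2*r
P(K, q) = √2*√q (P(K, q) = √(2*q) = √2*√q)
(-14776 + 15905)/((-143 + P(-6/2 - 4/n(-5), -8))²) = (-14776 + 15905)/((-143 + √2*√(-8))²) = 1129/((-143 + √2*(2*I*√2))²) = 1129/((-143 + 4*I)²) = 1129/(-143 + 4*I)²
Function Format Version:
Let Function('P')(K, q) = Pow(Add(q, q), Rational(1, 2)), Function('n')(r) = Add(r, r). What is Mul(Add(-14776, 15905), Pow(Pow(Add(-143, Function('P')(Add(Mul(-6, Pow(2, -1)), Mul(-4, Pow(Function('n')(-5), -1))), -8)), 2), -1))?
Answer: Add(Rational(23068857, 418816225), Mul(Rational(1291576, 418816225), I)) ≈ Add(0.055081, Mul(0.0030839, I))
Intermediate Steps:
Function('n')(r) = Mul(2, r)
Function('P')(K, q) = Mul(Pow(2, Rational(1, 2)), Pow(q, Rational(1, 2))) (Function('P')(K, q) = Pow(Mul(2, q), Rational(1, 2)) = Mul(Pow(2, Rational(1, 2)), Pow(q, Rational(1, 2))))
Mul(Add(-14776, 15905), Pow(Pow(Add(-143, Function('P')(Add(Mul(-6, Pow(2, -1)), Mul(-4, Pow(Function('n')(-5), -1))), -8)), 2), -1)) = Mul(Add(-14776, 15905), Pow(Pow(Add(-143, Mul(Pow(2, Rational(1, 2)), Pow(-8, Rational(1, 2)))), 2), -1)) = Mul(1129, Pow(Pow(Add(-143, Mul(Pow(2, Rational(1, 2)), Mul(2, I, Pow(2, Rational(1, 2))))), 2), -1)) = Mul(1129, Pow(Pow(Add(-143, Mul(4, I)), 2), -1)) = Mul(1129, Pow(Add(-143, Mul(4, I)), -2))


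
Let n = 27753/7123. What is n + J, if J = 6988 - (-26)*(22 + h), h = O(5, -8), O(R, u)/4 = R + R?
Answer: 61285553/7123 ≈ 8603.9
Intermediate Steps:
O(R, u) = 8*R (O(R, u) = 4*(R + R) = 4*(2*R) = 8*R)
h = 40 (h = 8*5 = 40)
n = 27753/7123 (n = 27753*(1/7123) = 27753/7123 ≈ 3.8963)
J = 8600 (J = 6988 - (-26)*(22 + 40) = 6988 - (-26)*62 = 6988 - 1*(-1612) = 6988 + 1612 = 8600)
n + J = 27753/7123 + 8600 = 61285553/7123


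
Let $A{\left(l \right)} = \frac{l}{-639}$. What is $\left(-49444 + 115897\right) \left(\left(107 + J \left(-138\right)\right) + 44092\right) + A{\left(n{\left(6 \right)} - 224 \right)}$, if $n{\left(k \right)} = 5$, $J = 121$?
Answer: $\frac{389262602062}{213} \approx 1.8275 \cdot 10^{9}$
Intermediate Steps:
$A{\left(l \right)} = - \frac{l}{639}$ ($A{\left(l \right)} = l \left(- \frac{1}{639}\right) = - \frac{l}{639}$)
$\left(-49444 + 115897\right) \left(\left(107 + J \left(-138\right)\right) + 44092\right) + A{\left(n{\left(6 \right)} - 224 \right)} = \left(-49444 + 115897\right) \left(\left(107 + 121 \left(-138\right)\right) + 44092\right) - \frac{5 - 224}{639} = 66453 \left(\left(107 - 16698\right) + 44092\right) - - \frac{73}{213} = 66453 \left(-16591 + 44092\right) + \frac{73}{213} = 66453 \cdot 27501 + \frac{73}{213} = 1827523953 + \frac{73}{213} = \frac{389262602062}{213}$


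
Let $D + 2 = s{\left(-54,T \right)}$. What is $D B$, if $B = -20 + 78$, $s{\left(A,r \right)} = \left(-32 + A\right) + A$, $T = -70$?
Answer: $-8236$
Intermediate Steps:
$s{\left(A,r \right)} = -32 + 2 A$
$B = 58$
$D = -142$ ($D = -2 + \left(-32 + 2 \left(-54\right)\right) = -2 - 140 = -142$)
$D B = \left(-142\right) 58 = -8236$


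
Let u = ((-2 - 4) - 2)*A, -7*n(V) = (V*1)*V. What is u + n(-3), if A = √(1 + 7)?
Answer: -9/7 - 16*√2 ≈ -23.913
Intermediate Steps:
n(V) = -V²/7 (n(V) = -V*1*V/7 = -V*V/7 = -V²/7)
A = 2*√2 (A = √8 = 2*√2 ≈ 2.8284)
u = -16*√2 (u = ((-2 - 4) - 2)*(2*√2) = (-6 - 2)*(2*√2) = -16*√2 ≈ -22.627)
u + n(-3) = -16*√2 - ⅐*(-3)² = -16*√2 - ⅐*9 = -16*√2 - 9/7 = -9/7 - 16*√2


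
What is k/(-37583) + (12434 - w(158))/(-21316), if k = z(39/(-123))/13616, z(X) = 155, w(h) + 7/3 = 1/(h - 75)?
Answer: -396161713295363/679025453175888 ≈ -0.58343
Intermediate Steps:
w(h) = -7/3 + 1/(-75 + h) (w(h) = -7/3 + 1/(h - 75) = -7/3 + 1/(-75 + h))
k = 155/13616 ≈ 0.011384
k/(-37583) + (12434 - w(158))/(-21316) = (155/13616)/(-37583) + (12434 - (528 - 7*158)/(3*(-75 + 158)))/(-21316) = (155/13616)*(-1/37583) + (12434 - (528 - 1106)/(3*83))*(-1/21316) = -155/511730128 + (12434 - (-578)/(3*83))*(-1/21316) = -155/511730128 + (12434 - 1*(-578/249))*(-1/21316) = -155/511730128 + (12434 + 578/249)*(-1/21316) = -155/511730128 + (3096644/249)*(-1/21316) = -155/511730128 - 774161/1326921 = -396161713295363/679025453175888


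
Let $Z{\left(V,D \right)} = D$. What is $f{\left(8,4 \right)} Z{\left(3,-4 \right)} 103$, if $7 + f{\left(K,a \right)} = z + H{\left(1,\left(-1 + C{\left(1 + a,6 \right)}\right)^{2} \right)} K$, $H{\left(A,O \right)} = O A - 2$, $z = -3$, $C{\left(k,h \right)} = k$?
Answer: $-42024$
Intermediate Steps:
$H{\left(A,O \right)} = -2 + A O$ ($H{\left(A,O \right)} = A O - 2 = -2 + A O$)
$f{\left(K,a \right)} = -10 + K \left(-2 + a^{2}\right)$ ($f{\left(K,a \right)} = -7 + \left(-3 + \left(-2 + 1 \left(-1 + \left(1 + a\right)\right)^{2}\right) K\right) = -7 + \left(-3 + \left(-2 + 1 a^{2}\right) K\right) = -7 + \left(-3 + \left(-2 + a^{2}\right) K\right) = -7 + \left(-3 + K \left(-2 + a^{2}\right)\right) = -10 + K \left(-2 + a^{2}\right)$)
$f{\left(8,4 \right)} Z{\left(3,-4 \right)} 103 = \left(-10 + 8 \left(-2 + 4^{2}\right)\right) \left(-4\right) 103 = \left(-10 + 8 \left(-2 + 16\right)\right) \left(-4\right) 103 = \left(-10 + 8 \cdot 14\right) \left(-4\right) 103 = \left(-10 + 112\right) \left(-4\right) 103 = 102 \left(-4\right) 103 = \left(-408\right) 103 = -42024$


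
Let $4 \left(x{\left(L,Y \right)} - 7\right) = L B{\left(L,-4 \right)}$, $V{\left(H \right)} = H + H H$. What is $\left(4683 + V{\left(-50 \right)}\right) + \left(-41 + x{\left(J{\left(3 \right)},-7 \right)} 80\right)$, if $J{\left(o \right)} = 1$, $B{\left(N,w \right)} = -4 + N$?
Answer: $7592$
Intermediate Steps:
$V{\left(H \right)} = H + H^{2}$
$x{\left(L,Y \right)} = 7 + \frac{L \left(-4 + L\right)}{4}$
$\left(4683 + V{\left(-50 \right)}\right) + \left(-41 + x{\left(J{\left(3 \right)},-7 \right)} 80\right) = \left(4683 - 50 \left(1 - 50\right)\right) - \left(41 - \left(7 + \frac{1}{4} \cdot 1 \left(-4 + 1\right)\right) 80\right) = \left(4683 - -2450\right) - \left(41 - \left(7 + \frac{1}{4} \cdot 1 \left(-3\right)\right) 80\right) = \left(4683 + 2450\right) - \left(41 - \left(7 - \frac{3}{4}\right) 80\right) = 7133 + \left(-41 + \frac{25}{4} \cdot 80\right) = 7133 + \left(-41 + 500\right) = 7133 + 459 = 7592$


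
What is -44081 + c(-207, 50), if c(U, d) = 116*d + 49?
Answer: -38232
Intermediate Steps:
c(U, d) = 49 + 116*d
-44081 + c(-207, 50) = -44081 + (49 + 116*50) = -44081 + (49 + 5800) = -44081 + 5849 = -38232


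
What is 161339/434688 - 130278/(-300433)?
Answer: 105101843051/130594619904 ≈ 0.80479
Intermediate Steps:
161339/434688 - 130278/(-300433) = 161339*(1/434688) - 130278*(-1/300433) = 161339/434688 + 130278/300433 = 105101843051/130594619904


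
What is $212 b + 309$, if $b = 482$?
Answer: $102493$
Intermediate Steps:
$212 b + 309 = 212 \cdot 482 + 309 = 102184 + 309 = 102493$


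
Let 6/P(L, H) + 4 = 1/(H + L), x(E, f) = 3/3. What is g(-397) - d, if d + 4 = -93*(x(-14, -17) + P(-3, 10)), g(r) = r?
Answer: -1334/3 ≈ -444.67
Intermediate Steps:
x(E, f) = 1 (x(E, f) = 3*(⅓) = 1)
P(L, H) = 6/(-4 + 1/(H + L))
d = 143/3 (d = -4 - 93*(1 + 6*(-1*10 - 1*(-3))/(-1 + 4*10 + 4*(-3))) = -4 - 93*(1 + 6*(-10 + 3)/(-1 + 40 - 12)) = -4 - 93*(1 + 6*(-7)/27) = -4 - 93*(1 + 6*(1/27)*(-7)) = -4 - 93*(1 - 14/9) = -4 - 93*(-5/9) = -4 + 155/3 = 143/3 ≈ 47.667)
g(-397) - d = -397 - 1*143/3 = -397 - 143/3 = -1334/3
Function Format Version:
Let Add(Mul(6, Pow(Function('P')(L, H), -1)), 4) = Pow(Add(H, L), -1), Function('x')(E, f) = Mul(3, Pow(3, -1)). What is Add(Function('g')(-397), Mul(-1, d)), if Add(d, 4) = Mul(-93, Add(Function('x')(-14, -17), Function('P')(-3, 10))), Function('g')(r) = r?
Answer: Rational(-1334, 3) ≈ -444.67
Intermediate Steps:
Function('x')(E, f) = 1 (Function('x')(E, f) = Mul(3, Rational(1, 3)) = 1)
Function('P')(L, H) = Mul(6, Pow(Add(-4, Pow(Add(H, L), -1)), -1))
d = Rational(143, 3) (d = Add(-4, Mul(-93, Add(1, Mul(6, Pow(Add(-1, Mul(4, 10), Mul(4, -3)), -1), Add(Mul(-1, 10), Mul(-1, -3)))))) = Add(-4, Mul(-93, Add(1, Mul(6, Pow(Add(-1, 40, -12), -1), Add(-10, 3))))) = Add(-4, Mul(-93, Add(1, Mul(6, Pow(27, -1), -7)))) = Add(-4, Mul(-93, Add(1, Mul(6, Rational(1, 27), -7)))) = Add(-4, Mul(-93, Add(1, Rational(-14, 9)))) = Add(-4, Mul(-93, Rational(-5, 9))) = Add(-4, Rational(155, 3)) = Rational(143, 3) ≈ 47.667)
Add(Function('g')(-397), Mul(-1, d)) = Add(-397, Mul(-1, Rational(143, 3))) = Add(-397, Rational(-143, 3)) = Rational(-1334, 3)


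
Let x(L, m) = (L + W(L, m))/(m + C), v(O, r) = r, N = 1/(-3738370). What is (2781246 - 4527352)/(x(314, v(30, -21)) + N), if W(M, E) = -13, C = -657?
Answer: 553213276841895/140656256 ≈ 3.9331e+6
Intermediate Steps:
N = -1/3738370 ≈ -2.6750e-7
x(L, m) = (-13 + L)/(-657 + m) (x(L, m) = (L - 13)/(m - 657) = (-13 + L)/(-657 + m))
(2781246 - 4527352)/(x(314, v(30, -21)) + N) = (2781246 - 4527352)/((-13 + 314)/(-657 - 21) - 1/3738370) = -1746106/(301/(-678) - 1/3738370) = -1746106/(-1/678*301 - 1/3738370) = -1746106/(-301/678 - 1/3738370) = -1746106/(-281312512/633653715) = -1746106*(-633653715/281312512) = 553213276841895/140656256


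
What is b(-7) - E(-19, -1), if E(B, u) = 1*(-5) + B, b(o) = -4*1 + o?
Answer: 13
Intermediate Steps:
b(o) = -4 + o
E(B, u) = -5 + B
b(-7) - E(-19, -1) = (-4 - 7) - (-5 - 19) = -11 - 1*(-24) = -11 + 24 = 13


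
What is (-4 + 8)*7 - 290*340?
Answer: -98572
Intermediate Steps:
(-4 + 8)*7 - 290*340 = 4*7 - 98600 = 28 - 98600 = -98572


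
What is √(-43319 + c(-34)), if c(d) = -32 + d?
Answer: I*√43385 ≈ 208.29*I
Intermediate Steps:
√(-43319 + c(-34)) = √(-43319 + (-32 - 34)) = √(-43319 - 66) = √(-43385) = I*√43385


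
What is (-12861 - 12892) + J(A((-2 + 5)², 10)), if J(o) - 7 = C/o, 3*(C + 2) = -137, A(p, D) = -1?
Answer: -77095/3 ≈ -25698.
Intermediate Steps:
C = -143/3 (C = -2 + (⅓)*(-137) = -2 - 137/3 = -143/3 ≈ -47.667)
J(o) = 7 - 143/(3*o)
(-12861 - 12892) + J(A((-2 + 5)², 10)) = (-12861 - 12892) + (7 - 143/3/(-1)) = -25753 + (7 - 143/3*(-1)) = -25753 + (7 + 143/3) = -25753 + 164/3 = -77095/3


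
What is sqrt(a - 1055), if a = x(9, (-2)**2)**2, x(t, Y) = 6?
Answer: I*sqrt(1019) ≈ 31.922*I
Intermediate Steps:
a = 36 (a = 6**2 = 36)
sqrt(a - 1055) = sqrt(36 - 1055) = sqrt(-1019) = I*sqrt(1019)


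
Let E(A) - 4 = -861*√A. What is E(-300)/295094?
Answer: 2/147547 - 4305*I*√3/147547 ≈ 1.3555e-5 - 0.050536*I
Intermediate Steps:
E(A) = 4 - 861*√A
E(-300)/295094 = (4 - 8610*I*√3)/295094 = (4 - 8610*I*√3)*(1/295094) = 2/147547 - 4305*I*√3/147547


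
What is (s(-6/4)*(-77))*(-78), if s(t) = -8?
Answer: -48048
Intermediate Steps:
(s(-6/4)*(-77))*(-78) = -8*(-77)*(-78) = 616*(-78) = -48048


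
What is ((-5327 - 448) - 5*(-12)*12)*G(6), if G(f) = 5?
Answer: -25275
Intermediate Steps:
((-5327 - 448) - 5*(-12)*12)*G(6) = ((-5327 - 448) - 5*(-12)*12)*5 = (-5775 + 60*12)*5 = (-5775 + 720)*5 = -5055*5 = -25275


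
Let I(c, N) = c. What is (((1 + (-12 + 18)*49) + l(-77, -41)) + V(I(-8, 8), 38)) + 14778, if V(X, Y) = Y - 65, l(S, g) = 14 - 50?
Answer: 15010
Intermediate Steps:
l(S, g) = -36
V(X, Y) = -65 + Y
(((1 + (-12 + 18)*49) + l(-77, -41)) + V(I(-8, 8), 38)) + 14778 = (((1 + (-12 + 18)*49) - 36) + (-65 + 38)) + 14778 = (((1 + 6*49) - 36) - 27) + 14778 = (((1 + 294) - 36) - 27) + 14778 = ((295 - 36) - 27) + 14778 = (259 - 27) + 14778 = 232 + 14778 = 15010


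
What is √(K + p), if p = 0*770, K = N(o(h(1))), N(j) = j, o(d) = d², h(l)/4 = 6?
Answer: 24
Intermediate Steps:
h(l) = 24 (h(l) = 4*6 = 24)
K = 576 (K = 24² = 576)
p = 0
√(K + p) = √(576 + 0) = √576 = 24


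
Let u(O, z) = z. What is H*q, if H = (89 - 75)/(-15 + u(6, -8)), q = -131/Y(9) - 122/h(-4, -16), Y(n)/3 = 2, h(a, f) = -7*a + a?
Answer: 2261/138 ≈ 16.384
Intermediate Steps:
h(a, f) = -6*a
Y(n) = 6 (Y(n) = 3*2 = 6)
q = -323/12 (q = -131/6 - 122/((-6*(-4))) = -131*1/6 - 122/24 = -131/6 - 122*1/24 = -131/6 - 61/12 = -323/12 ≈ -26.917)
H = -14/23 (H = (89 - 75)/(-15 - 8) = 14/(-23) = 14*(-1/23) = -14/23 ≈ -0.60870)
H*q = -14/23*(-323/12) = 2261/138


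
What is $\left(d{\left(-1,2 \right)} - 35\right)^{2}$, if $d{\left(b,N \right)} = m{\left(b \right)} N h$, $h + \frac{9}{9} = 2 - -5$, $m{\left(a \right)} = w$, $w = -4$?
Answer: $6889$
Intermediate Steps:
$m{\left(a \right)} = -4$
$h = 6$ ($h = -1 + \left(2 - -5\right) = -1 + \left(2 + 5\right) = -1 + 7 = 6$)
$d{\left(b,N \right)} = - 24 N$ ($d{\left(b,N \right)} = - 4 N 6 = - 24 N$)
$\left(d{\left(-1,2 \right)} - 35\right)^{2} = \left(\left(-24\right) 2 - 35\right)^{2} = \left(-48 - 35\right)^{2} = \left(-83\right)^{2} = 6889$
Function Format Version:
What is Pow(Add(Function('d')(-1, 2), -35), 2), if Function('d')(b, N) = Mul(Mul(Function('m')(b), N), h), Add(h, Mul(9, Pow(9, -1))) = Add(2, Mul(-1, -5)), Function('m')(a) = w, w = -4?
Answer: 6889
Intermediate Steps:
Function('m')(a) = -4
h = 6 (h = Add(-1, Add(2, Mul(-1, -5))) = Add(-1, Add(2, 5)) = Add(-1, 7) = 6)
Function('d')(b, N) = Mul(-24, N) (Function('d')(b, N) = Mul(Mul(-4, N), 6) = Mul(-24, N))
Pow(Add(Function('d')(-1, 2), -35), 2) = Pow(Add(Mul(-24, 2), -35), 2) = Pow(Add(-48, -35), 2) = Pow(-83, 2) = 6889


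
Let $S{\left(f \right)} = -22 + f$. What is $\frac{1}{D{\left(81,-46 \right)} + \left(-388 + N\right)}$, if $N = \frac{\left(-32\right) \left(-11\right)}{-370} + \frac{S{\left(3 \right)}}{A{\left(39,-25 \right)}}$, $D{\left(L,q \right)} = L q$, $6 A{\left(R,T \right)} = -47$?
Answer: $- \frac{8695}{35758412} \approx -0.00024316$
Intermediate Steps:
$A{\left(R,T \right)} = - \frac{47}{6}$ ($A{\left(R,T \right)} = \frac{1}{6} \left(-47\right) = - \frac{47}{6}$)
$N = \frac{12818}{8695}$ ($N = \frac{\left(-32\right) \left(-11\right)}{-370} + \frac{-22 + 3}{- \frac{47}{6}} = 352 \left(- \frac{1}{370}\right) - - \frac{114}{47} = - \frac{176}{185} + \frac{114}{47} = \frac{12818}{8695} \approx 1.4742$)
$\frac{1}{D{\left(81,-46 \right)} + \left(-388 + N\right)} = \frac{1}{81 \left(-46\right) + \left(-388 + \frac{12818}{8695}\right)} = \frac{1}{-3726 - \frac{3360842}{8695}} = \frac{1}{- \frac{35758412}{8695}} = - \frac{8695}{35758412}$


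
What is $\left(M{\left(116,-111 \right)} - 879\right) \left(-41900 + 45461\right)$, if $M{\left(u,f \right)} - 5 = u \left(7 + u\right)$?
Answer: $47696034$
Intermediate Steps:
$M{\left(u,f \right)} = 5 + u \left(7 + u\right)$
$\left(M{\left(116,-111 \right)} - 879\right) \left(-41900 + 45461\right) = \left(\left(5 + 116^{2} + 7 \cdot 116\right) - 879\right) \left(-41900 + 45461\right) = \left(\left(5 + 13456 + 812\right) - 879\right) 3561 = \left(14273 - 879\right) 3561 = 13394 \cdot 3561 = 47696034$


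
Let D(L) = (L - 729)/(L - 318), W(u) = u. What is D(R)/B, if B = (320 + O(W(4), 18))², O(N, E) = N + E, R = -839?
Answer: 392/33831837 ≈ 1.1587e-5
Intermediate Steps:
O(N, E) = E + N
D(L) = (-729 + L)/(-318 + L)
B = 116964 (B = (320 + (18 + 4))² = (320 + 22)² = 342² = 116964)
D(R)/B = ((-729 - 839)/(-318 - 839))/116964 = (-1568/(-1157))*(1/116964) = -1/1157*(-1568)*(1/116964) = (1568/1157)*(1/116964) = 392/33831837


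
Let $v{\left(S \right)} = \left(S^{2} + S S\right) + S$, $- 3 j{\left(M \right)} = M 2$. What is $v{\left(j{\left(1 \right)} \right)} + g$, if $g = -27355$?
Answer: $- \frac{246193}{9} \approx -27355.0$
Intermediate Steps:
$j{\left(M \right)} = - \frac{2 M}{3}$ ($j{\left(M \right)} = - \frac{M 2}{3} = - \frac{2 M}{3}$)
$v{\left(S \right)} = S + 2 S^{2}$ ($v{\left(S \right)} = \left(S^{2} + S^{2}\right) + S = 2 S^{2} + S = S + 2 S^{2}$)
$v{\left(j{\left(1 \right)} \right)} + g = \left(- \frac{2}{3}\right) 1 \left(1 + 2 \left(\left(- \frac{2}{3}\right) 1\right)\right) - 27355 = - \frac{2 \left(1 + 2 \left(- \frac{2}{3}\right)\right)}{3} - 27355 = - \frac{2 \left(1 - \frac{4}{3}\right)}{3} - 27355 = \left(- \frac{2}{3}\right) \left(- \frac{1}{3}\right) - 27355 = \frac{2}{9} - 27355 = - \frac{246193}{9}$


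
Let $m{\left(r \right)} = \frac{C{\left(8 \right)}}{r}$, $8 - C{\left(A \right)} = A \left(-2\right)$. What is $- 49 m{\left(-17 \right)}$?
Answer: $\frac{1176}{17} \approx 69.177$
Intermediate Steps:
$C{\left(A \right)} = 8 + 2 A$ ($C{\left(A \right)} = 8 - A \left(-2\right) = 8 - - 2 A = 8 + 2 A$)
$m{\left(r \right)} = \frac{24}{r}$ ($m{\left(r \right)} = \frac{8 + 2 \cdot 8}{r} = \frac{8 + 16}{r} = \frac{24}{r}$)
$- 49 m{\left(-17 \right)} = - 49 \frac{24}{-17} = - 49 \cdot 24 \left(- \frac{1}{17}\right) = \left(-49\right) \left(- \frac{24}{17}\right) = \frac{1176}{17}$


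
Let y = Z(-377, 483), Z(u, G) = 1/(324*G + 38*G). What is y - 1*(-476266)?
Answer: 83273205037/174846 ≈ 4.7627e+5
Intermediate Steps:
Z(u, G) = 1/(362*G)
y = 1/174846 (y = (1/362)/483 = (1/362)*(1/483) = 1/174846 ≈ 5.7193e-6)
y - 1*(-476266) = 1/174846 - 1*(-476266) = 1/174846 + 476266 = 83273205037/174846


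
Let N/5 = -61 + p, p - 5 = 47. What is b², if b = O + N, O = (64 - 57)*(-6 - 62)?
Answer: 271441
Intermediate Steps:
p = 52 (p = 5 + 47 = 52)
O = -476 (O = 7*(-68) = -476)
N = -45 (N = 5*(-61 + 52) = 5*(-9) = -45)
b = -521 (b = -476 - 45 = -521)
b² = (-521)² = 271441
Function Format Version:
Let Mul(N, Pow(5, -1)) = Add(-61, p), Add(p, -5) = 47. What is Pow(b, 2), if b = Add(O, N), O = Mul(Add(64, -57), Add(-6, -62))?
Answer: 271441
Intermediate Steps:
p = 52 (p = Add(5, 47) = 52)
O = -476 (O = Mul(7, -68) = -476)
N = -45 (N = Mul(5, Add(-61, 52)) = Mul(5, -9) = -45)
b = -521 (b = Add(-476, -45) = -521)
Pow(b, 2) = Pow(-521, 2) = 271441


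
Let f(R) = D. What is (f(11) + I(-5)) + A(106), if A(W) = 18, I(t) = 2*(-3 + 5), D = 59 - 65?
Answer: 16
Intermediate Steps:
D = -6
f(R) = -6
I(t) = 4 (I(t) = 2*2 = 4)
(f(11) + I(-5)) + A(106) = (-6 + 4) + 18 = -2 + 18 = 16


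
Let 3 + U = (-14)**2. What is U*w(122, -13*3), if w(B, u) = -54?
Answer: -10422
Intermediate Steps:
U = 193 (U = -3 + (-14)**2 = -3 + 196 = 193)
U*w(122, -13*3) = 193*(-54) = -10422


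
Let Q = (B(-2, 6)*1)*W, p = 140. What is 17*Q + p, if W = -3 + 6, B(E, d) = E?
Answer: 38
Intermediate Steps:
W = 3
Q = -6 (Q = -2*1*3 = -2*3 = -6)
17*Q + p = 17*(-6) + 140 = -102 + 140 = 38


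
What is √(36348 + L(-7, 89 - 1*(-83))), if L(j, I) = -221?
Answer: √36127 ≈ 190.07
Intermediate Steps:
√(36348 + L(-7, 89 - 1*(-83))) = √(36348 - 221) = √36127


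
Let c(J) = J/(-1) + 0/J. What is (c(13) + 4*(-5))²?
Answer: 1089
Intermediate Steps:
c(J) = -J (c(J) = J*(-1) + 0 = -J + 0 = -J)
(c(13) + 4*(-5))² = (-1*13 + 4*(-5))² = (-13 - 20)² = (-33)² = 1089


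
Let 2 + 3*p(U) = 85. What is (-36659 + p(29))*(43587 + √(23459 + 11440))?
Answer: -1596649926 - 109894*√34899/3 ≈ -1.6035e+9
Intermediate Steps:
p(U) = 83/3 (p(U) = -⅔ + (⅓)*85 = -⅔ + 85/3 = 83/3)
(-36659 + p(29))*(43587 + √(23459 + 11440)) = (-36659 + 83/3)*(43587 + √(23459 + 11440)) = -109894*(43587 + √34899)/3 = -1596649926 - 109894*√34899/3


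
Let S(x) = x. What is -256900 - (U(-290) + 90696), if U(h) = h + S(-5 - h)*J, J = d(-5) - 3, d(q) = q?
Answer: -345026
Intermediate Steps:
J = -8 (J = -5 - 3 = -8)
U(h) = 40 + 9*h (U(h) = h + (-5 - h)*(-8) = h + (40 + 8*h) = 40 + 9*h)
-256900 - (U(-290) + 90696) = -256900 - ((40 + 9*(-290)) + 90696) = -256900 - ((40 - 2610) + 90696) = -256900 - (-2570 + 90696) = -256900 - 1*88126 = -256900 - 88126 = -345026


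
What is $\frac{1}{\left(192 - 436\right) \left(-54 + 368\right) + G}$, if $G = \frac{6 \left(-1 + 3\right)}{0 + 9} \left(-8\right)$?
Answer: $- \frac{3}{229880} \approx -1.305 \cdot 10^{-5}$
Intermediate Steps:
$G = - \frac{32}{3}$ ($G = \frac{6 \cdot 2}{9} \left(-8\right) = \frac{1}{9} \cdot 12 \left(-8\right) = \frac{4}{3} \left(-8\right) = - \frac{32}{3} \approx -10.667$)
$\frac{1}{\left(192 - 436\right) \left(-54 + 368\right) + G} = \frac{1}{\left(192 - 436\right) \left(-54 + 368\right) - \frac{32}{3}} = \frac{1}{\left(-244\right) 314 - \frac{32}{3}} = \frac{1}{-76616 - \frac{32}{3}} = \frac{1}{- \frac{229880}{3}} = - \frac{3}{229880}$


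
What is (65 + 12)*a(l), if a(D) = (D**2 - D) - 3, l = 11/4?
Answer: 2233/16 ≈ 139.56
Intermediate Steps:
l = 11/4 (l = 11*(1/4) = 11/4 ≈ 2.7500)
a(D) = -3 + D**2 - D
(65 + 12)*a(l) = (65 + 12)*(-3 + (11/4)**2 - 1*11/4) = 77*(-3 + 121/16 - 11/4) = 77*(29/16) = 2233/16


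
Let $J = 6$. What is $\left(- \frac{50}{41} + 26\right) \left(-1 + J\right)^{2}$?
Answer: $\frac{25400}{41} \approx 619.51$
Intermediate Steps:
$\left(- \frac{50}{41} + 26\right) \left(-1 + J\right)^{2} = \left(- \frac{50}{41} + 26\right) \left(-1 + 6\right)^{2} = \left(\left(-50\right) \frac{1}{41} + 26\right) 5^{2} = \left(- \frac{50}{41} + 26\right) 25 = \frac{1016}{41} \cdot 25 = \frac{25400}{41}$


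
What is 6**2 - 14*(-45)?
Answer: 666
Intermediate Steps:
6**2 - 14*(-45) = 36 + 630 = 666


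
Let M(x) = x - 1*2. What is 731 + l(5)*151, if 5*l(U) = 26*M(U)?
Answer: 15433/5 ≈ 3086.6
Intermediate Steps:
M(x) = -2 + x (M(x) = x - 2 = -2 + x)
l(U) = -52/5 + 26*U/5 (l(U) = (26*(-2 + U))/5 = (-52 + 26*U)/5 = -52/5 + 26*U/5)
731 + l(5)*151 = 731 + (-52/5 + (26/5)*5)*151 = 731 + (-52/5 + 26)*151 = 731 + (78/5)*151 = 731 + 11778/5 = 15433/5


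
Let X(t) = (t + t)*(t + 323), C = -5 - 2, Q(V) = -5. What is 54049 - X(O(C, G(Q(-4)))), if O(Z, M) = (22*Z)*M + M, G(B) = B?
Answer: -1610591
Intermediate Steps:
C = -7
O(Z, M) = M + 22*M*Z (O(Z, M) = 22*M*Z + M = M + 22*M*Z)
X(t) = 2*t*(323 + t) (X(t) = (2*t)*(323 + t) = 2*t*(323 + t))
54049 - X(O(C, G(Q(-4)))) = 54049 - 2*(-5*(1 + 22*(-7)))*(323 - 5*(1 + 22*(-7))) = 54049 - 2*(-5*(1 - 154))*(323 - 5*(1 - 154)) = 54049 - 2*(-5*(-153))*(323 - 5*(-153)) = 54049 - 2*765*(323 + 765) = 54049 - 2*765*1088 = 54049 - 1*1664640 = 54049 - 1664640 = -1610591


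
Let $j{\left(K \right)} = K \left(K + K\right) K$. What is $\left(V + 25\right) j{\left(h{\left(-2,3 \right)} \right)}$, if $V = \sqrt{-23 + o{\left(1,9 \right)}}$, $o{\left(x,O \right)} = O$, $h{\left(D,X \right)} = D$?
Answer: $-400 - 16 i \sqrt{14} \approx -400.0 - 59.867 i$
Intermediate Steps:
$V = i \sqrt{14}$ ($V = \sqrt{-23 + 9} = \sqrt{-14} = i \sqrt{14} \approx 3.7417 i$)
$j{\left(K \right)} = 2 K^{3}$ ($j{\left(K \right)} = K 2 K K = K 2 K^{2} = 2 K^{3}$)
$\left(V + 25\right) j{\left(h{\left(-2,3 \right)} \right)} = \left(i \sqrt{14} + 25\right) 2 \left(-2\right)^{3} = \left(25 + i \sqrt{14}\right) 2 \left(-8\right) = \left(25 + i \sqrt{14}\right) \left(-16\right) = -400 - 16 i \sqrt{14}$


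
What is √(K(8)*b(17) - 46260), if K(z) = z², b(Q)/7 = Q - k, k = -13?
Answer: 2*I*√8205 ≈ 181.16*I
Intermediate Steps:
b(Q) = 91 + 7*Q (b(Q) = 7*(Q - 1*(-13)) = 7*(Q + 13) = 7*(13 + Q) = 91 + 7*Q)
√(K(8)*b(17) - 46260) = √(8²*(91 + 7*17) - 46260) = √(64*(91 + 119) - 46260) = √(64*210 - 46260) = √(13440 - 46260) = √(-32820) = 2*I*√8205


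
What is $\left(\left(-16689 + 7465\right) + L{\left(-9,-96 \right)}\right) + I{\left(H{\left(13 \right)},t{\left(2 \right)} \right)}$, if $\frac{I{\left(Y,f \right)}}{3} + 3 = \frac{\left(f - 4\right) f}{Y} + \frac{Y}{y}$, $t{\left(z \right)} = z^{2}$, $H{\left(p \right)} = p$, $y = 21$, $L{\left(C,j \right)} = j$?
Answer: $- \frac{65290}{7} \approx -9327.1$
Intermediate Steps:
$I{\left(Y,f \right)} = -9 + \frac{Y}{7} + \frac{3 f \left(-4 + f\right)}{Y}$ ($I{\left(Y,f \right)} = -9 + 3 \left(\frac{\left(f - 4\right) f}{Y} + \frac{Y}{21}\right) = -9 + 3 \left(\frac{\left(-4 + f\right) f}{Y} + Y \frac{1}{21}\right) = -9 + 3 \left(\frac{f \left(-4 + f\right)}{Y} + \frac{Y}{21}\right) = -9 + 3 \left(\frac{Y}{21} + \frac{f \left(-4 + f\right)}{Y}\right) = -9 + \left(\frac{Y}{7} + \frac{3 f \left(-4 + f\right)}{Y}\right) = -9 + \frac{Y}{7} + \frac{3 f \left(-4 + f\right)}{Y}$)
$\left(\left(-16689 + 7465\right) + L{\left(-9,-96 \right)}\right) + I{\left(H{\left(13 \right)},t{\left(2 \right)} \right)} = \left(\left(-16689 + 7465\right) - 96\right) + \frac{- 84 \cdot 2^{2} + 21 \left(2^{2}\right)^{2} + 13 \left(-63 + 13\right)}{7 \cdot 13} = \left(-9224 - 96\right) + \frac{1}{7} \cdot \frac{1}{13} \left(\left(-84\right) 4 + 21 \cdot 4^{2} + 13 \left(-50\right)\right) = -9320 + \frac{1}{7} \cdot \frac{1}{13} \left(-336 + 21 \cdot 16 - 650\right) = -9320 + \frac{1}{7} \cdot \frac{1}{13} \left(-336 + 336 - 650\right) = -9320 + \frac{1}{7} \cdot \frac{1}{13} \left(-650\right) = -9320 - \frac{50}{7} = - \frac{65290}{7}$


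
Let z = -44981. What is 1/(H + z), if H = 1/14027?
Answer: -14027/630948486 ≈ -2.2232e-5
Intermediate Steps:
H = 1/14027 ≈ 7.1291e-5
1/(H + z) = 1/(1/14027 - 44981) = 1/(-630948486/14027) = -14027/630948486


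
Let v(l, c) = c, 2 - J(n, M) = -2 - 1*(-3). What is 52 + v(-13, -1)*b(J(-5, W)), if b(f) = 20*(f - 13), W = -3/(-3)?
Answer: 292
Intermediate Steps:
W = 1 (W = -3*(-1/3) = 1)
J(n, M) = 1 (J(n, M) = 2 - (-2 - 1*(-3)) = 2 - (-2 + 3) = 2 - 1*1 = 2 - 1 = 1)
b(f) = -260 + 20*f (b(f) = 20*(-13 + f) = -260 + 20*f)
52 + v(-13, -1)*b(J(-5, W)) = 52 - (-260 + 20*1) = 52 - (-260 + 20) = 52 - 1*(-240) = 52 + 240 = 292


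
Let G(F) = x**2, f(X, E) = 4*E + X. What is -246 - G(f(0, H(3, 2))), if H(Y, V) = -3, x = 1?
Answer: -247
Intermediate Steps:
f(X, E) = X + 4*E
G(F) = 1 (G(F) = 1**2 = 1)
-246 - G(f(0, H(3, 2))) = -246 - 1*1 = -246 - 1 = -247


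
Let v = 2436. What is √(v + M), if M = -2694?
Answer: I*√258 ≈ 16.062*I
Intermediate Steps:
√(v + M) = √(2436 - 2694) = √(-258) = I*√258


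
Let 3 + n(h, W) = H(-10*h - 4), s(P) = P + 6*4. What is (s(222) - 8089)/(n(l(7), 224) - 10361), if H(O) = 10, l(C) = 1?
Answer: 253/334 ≈ 0.75749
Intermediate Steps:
s(P) = 24 + P (s(P) = P + 24 = 24 + P)
n(h, W) = 7 (n(h, W) = -3 + 10 = 7)
(s(222) - 8089)/(n(l(7), 224) - 10361) = ((24 + 222) - 8089)/(7 - 10361) = (246 - 8089)/(-10354) = -7843*(-1/10354) = 253/334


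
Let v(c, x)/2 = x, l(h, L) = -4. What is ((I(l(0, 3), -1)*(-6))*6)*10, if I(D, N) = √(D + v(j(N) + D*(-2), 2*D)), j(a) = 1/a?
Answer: -720*I*√5 ≈ -1610.0*I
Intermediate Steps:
j(a) = 1/a
v(c, x) = 2*x
I(D, N) = √5*√D (I(D, N) = √(D + 2*(2*D)) = √(D + 4*D) = √(5*D) = √5*√D)
((I(l(0, 3), -1)*(-6))*6)*10 = (((√5*√(-4))*(-6))*6)*10 = (((√5*(2*I))*(-6))*6)*10 = (((2*I*√5)*(-6))*6)*10 = (-12*I*√5*6)*10 = -72*I*√5*10 = -720*I*√5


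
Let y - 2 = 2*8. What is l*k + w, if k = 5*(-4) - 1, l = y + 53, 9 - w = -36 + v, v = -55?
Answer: -1391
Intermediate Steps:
y = 18 (y = 2 + 2*8 = 2 + 16 = 18)
w = 100 (w = 9 - (-36 - 55) = 9 - 1*(-91) = 9 + 91 = 100)
l = 71 (l = 18 + 53 = 71)
k = -21 (k = -20 - 1 = -21)
l*k + w = 71*(-21) + 100 = -1491 + 100 = -1391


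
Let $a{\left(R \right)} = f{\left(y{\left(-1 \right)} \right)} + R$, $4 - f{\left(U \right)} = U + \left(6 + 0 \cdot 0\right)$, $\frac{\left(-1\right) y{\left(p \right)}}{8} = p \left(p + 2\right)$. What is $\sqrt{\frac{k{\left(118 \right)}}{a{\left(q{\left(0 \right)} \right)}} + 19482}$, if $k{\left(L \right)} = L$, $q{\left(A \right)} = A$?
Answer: $\frac{\sqrt{486755}}{5} \approx 139.54$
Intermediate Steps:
$y{\left(p \right)} = - 8 p \left(2 + p\right)$ ($y{\left(p \right)} = - 8 p \left(p + 2\right) = - 8 p \left(2 + p\right)$)
$f{\left(U \right)} = -2 - U$ ($f{\left(U \right)} = 4 - \left(U + \left(6 + 0 \cdot 0\right)\right) = 4 - \left(U + \left(6 + 0\right)\right) = 4 - \left(U + 6\right) = 4 - \left(6 + U\right) = -2 - U$)
$a{\left(R \right)} = -10 + R$ ($a{\left(R \right)} = \left(-2 - \left(-8\right) \left(-1\right) \left(2 - 1\right)\right) + R = \left(-2 - \left(-8\right) \left(-1\right) 1\right) + R = \left(-2 - 8\right) + R = -10 + R$)
$\sqrt{\frac{k{\left(118 \right)}}{a{\left(q{\left(0 \right)} \right)}} + 19482} = \sqrt{\frac{118}{-10 + 0} + 19482} = \sqrt{\frac{118}{-10} + 19482} = \sqrt{118 \left(- \frac{1}{10}\right) + 19482} = \sqrt{- \frac{59}{5} + 19482} = \sqrt{\frac{97351}{5}} = \frac{\sqrt{486755}}{5}$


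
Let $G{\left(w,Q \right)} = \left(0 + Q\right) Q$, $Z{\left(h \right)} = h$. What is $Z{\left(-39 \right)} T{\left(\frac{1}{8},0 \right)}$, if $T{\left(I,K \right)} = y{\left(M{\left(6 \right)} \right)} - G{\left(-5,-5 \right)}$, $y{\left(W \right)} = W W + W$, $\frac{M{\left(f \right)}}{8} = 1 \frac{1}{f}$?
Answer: $\frac{2561}{3} \approx 853.67$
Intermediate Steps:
$M{\left(f \right)} = \frac{8}{f}$ ($M{\left(f \right)} = 8 \cdot 1 \frac{1}{f} = \frac{8}{f}$)
$G{\left(w,Q \right)} = Q^{2}$ ($G{\left(w,Q \right)} = Q Q = Q^{2}$)
$y{\left(W \right)} = W + W^{2}$ ($y{\left(W \right)} = W^{2} + W = W + W^{2}$)
$T{\left(I,K \right)} = - \frac{197}{9}$ ($T{\left(I,K \right)} = \frac{8}{6} \left(1 + \frac{8}{6}\right) - \left(-5\right)^{2} = 8 \cdot \frac{1}{6} \left(1 + 8 \cdot \frac{1}{6}\right) - 25 = \frac{4 \left(1 + \frac{4}{3}\right)}{3} - 25 = \frac{4}{3} \cdot \frac{7}{3} - 25 = \frac{28}{9} - 25 = - \frac{197}{9}$)
$Z{\left(-39 \right)} T{\left(\frac{1}{8},0 \right)} = \left(-39\right) \left(- \frac{197}{9}\right) = \frac{2561}{3}$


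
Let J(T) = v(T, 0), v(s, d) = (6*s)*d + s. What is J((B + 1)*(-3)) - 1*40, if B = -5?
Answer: -28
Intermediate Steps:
v(s, d) = s + 6*d*s (v(s, d) = 6*d*s + s = s + 6*d*s)
J(T) = T (J(T) = T*(1 + 6*0) = T*(1 + 0) = T*1 = T)
J((B + 1)*(-3)) - 1*40 = (-5 + 1)*(-3) - 1*40 = -4*(-3) - 40 = 12 - 40 = -28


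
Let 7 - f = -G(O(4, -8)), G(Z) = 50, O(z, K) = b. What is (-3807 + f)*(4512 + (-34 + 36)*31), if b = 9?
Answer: -17152500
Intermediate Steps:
O(z, K) = 9
f = 57 (f = 7 - (-1)*50 = 7 - 1*(-50) = 7 + 50 = 57)
(-3807 + f)*(4512 + (-34 + 36)*31) = (-3807 + 57)*(4512 + (-34 + 36)*31) = -3750*(4512 + 2*31) = -3750*(4512 + 62) = -3750*4574 = -17152500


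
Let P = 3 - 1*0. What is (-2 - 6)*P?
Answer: -24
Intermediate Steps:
P = 3 (P = 3 + 0 = 3)
(-2 - 6)*P = (-2 - 6)*3 = -8*3 = -24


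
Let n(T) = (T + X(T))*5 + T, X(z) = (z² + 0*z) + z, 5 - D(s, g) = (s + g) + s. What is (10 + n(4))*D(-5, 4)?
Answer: 1474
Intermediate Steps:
D(s, g) = 5 - g - 2*s (D(s, g) = 5 - ((s + g) + s) = 5 - ((g + s) + s) = 5 - (g + 2*s) = 5 + (-g - 2*s) = 5 - g - 2*s)
X(z) = z + z² (X(z) = (z² + 0) + z = z² + z = z + z²)
n(T) = 6*T + 5*T*(1 + T) (n(T) = (T + T*(1 + T))*5 + T = (5*T + 5*T*(1 + T)) + T = 6*T + 5*T*(1 + T))
(10 + n(4))*D(-5, 4) = (10 + 4*(11 + 5*4))*(5 - 1*4 - 2*(-5)) = (10 + 4*(11 + 20))*(5 - 4 + 10) = (10 + 4*31)*11 = (10 + 124)*11 = 134*11 = 1474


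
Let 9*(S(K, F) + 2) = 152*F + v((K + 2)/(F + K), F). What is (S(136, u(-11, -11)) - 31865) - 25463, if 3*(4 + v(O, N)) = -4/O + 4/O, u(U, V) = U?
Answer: -517646/9 ≈ -57516.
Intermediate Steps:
v(O, N) = -4 (v(O, N) = -4 + (-4/O + 4/O)/3 = -4 + (1/3)*0 = -4 + 0 = -4)
S(K, F) = -22/9 + 152*F/9 (S(K, F) = -2 + (152*F - 4)/9 = -2 + (-4 + 152*F)/9 = -2 + (-4/9 + 152*F/9) = -22/9 + 152*F/9)
(S(136, u(-11, -11)) - 31865) - 25463 = ((-22/9 + (152/9)*(-11)) - 31865) - 25463 = ((-22/9 - 1672/9) - 31865) - 25463 = (-1694/9 - 31865) - 25463 = -288479/9 - 25463 = -517646/9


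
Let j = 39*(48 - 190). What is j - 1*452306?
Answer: -457844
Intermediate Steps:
j = -5538 (j = 39*(-142) = -5538)
j - 1*452306 = -5538 - 1*452306 = -5538 - 452306 = -457844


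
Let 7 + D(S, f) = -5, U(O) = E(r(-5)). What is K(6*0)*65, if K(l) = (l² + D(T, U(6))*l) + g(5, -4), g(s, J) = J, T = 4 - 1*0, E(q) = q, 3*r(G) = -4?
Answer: -260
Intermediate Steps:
r(G) = -4/3 (r(G) = (⅓)*(-4) = -4/3)
T = 4 (T = 4 + 0 = 4)
U(O) = -4/3
D(S, f) = -12 (D(S, f) = -7 - 5 = -12)
K(l) = -4 + l² - 12*l (K(l) = (l² - 12*l) - 4 = -4 + l² - 12*l)
K(6*0)*65 = (-4 + (6*0)² - 72*0)*65 = (-4 + 0² - 12*0)*65 = (-4 + 0 + 0)*65 = -4*65 = -260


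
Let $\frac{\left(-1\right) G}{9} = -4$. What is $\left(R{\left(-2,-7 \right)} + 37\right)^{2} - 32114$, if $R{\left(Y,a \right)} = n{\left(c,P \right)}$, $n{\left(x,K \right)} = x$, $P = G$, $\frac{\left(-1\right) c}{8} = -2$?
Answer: $-29305$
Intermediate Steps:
$c = 16$ ($c = \left(-8\right) \left(-2\right) = 16$)
$G = 36$ ($G = \left(-9\right) \left(-4\right) = 36$)
$P = 36$
$R{\left(Y,a \right)} = 16$
$\left(R{\left(-2,-7 \right)} + 37\right)^{2} - 32114 = \left(16 + 37\right)^{2} - 32114 = 53^{2} - 32114 = 2809 - 32114 = -29305$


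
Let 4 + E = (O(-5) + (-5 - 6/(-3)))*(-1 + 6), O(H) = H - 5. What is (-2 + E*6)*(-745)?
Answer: 309920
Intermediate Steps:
O(H) = -5 + H
E = -69 (E = -4 + ((-5 - 5) + (-5 - 6/(-3)))*(-1 + 6) = -4 + (-10 + (-5 - 6*(-1)/3))*5 = -4 + (-10 + (-5 - 1*(-2)))*5 = -4 + (-10 + (-5 + 2))*5 = -4 + (-10 - 3)*5 = -4 - 13*5 = -4 - 65 = -69)
(-2 + E*6)*(-745) = (-2 - 69*6)*(-745) = (-2 - 414)*(-745) = -416*(-745) = 309920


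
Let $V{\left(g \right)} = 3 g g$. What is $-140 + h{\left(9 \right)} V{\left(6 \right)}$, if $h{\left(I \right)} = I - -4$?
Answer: $1264$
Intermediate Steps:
$h{\left(I \right)} = 4 + I$ ($h{\left(I \right)} = I + 4 = 4 + I$)
$V{\left(g \right)} = 3 g^{2}$
$-140 + h{\left(9 \right)} V{\left(6 \right)} = -140 + \left(4 + 9\right) 3 \cdot 6^{2} = -140 + 13 \cdot 3 \cdot 36 = -140 + 13 \cdot 108 = -140 + 1404 = 1264$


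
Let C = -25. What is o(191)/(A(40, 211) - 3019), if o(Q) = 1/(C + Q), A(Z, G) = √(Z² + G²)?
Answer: -3019/1505327840 - √46121/1505327840 ≈ -2.1482e-6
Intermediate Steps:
A(Z, G) = √(G² + Z²)
o(Q) = 1/(-25 + Q)
o(191)/(A(40, 211) - 3019) = 1/((-25 + 191)*(√(211² + 40²) - 3019)) = 1/(166*(√(44521 + 1600) - 3019)) = 1/(166*(√46121 - 3019)) = 1/(166*(-3019 + √46121))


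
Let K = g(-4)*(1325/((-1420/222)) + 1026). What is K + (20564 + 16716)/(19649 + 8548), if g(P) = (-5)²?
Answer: 81971857985/4003974 ≈ 20473.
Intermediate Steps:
g(P) = 25
K = 2906925/142 (K = 25*(1325/((-1420/222)) + 1026) = 25*(1325/((-1420*1/222)) + 1026) = 25*(1325/(-710/111) + 1026) = 25*(1325*(-111/710) + 1026) = 25*(-29415/142 + 1026) = 25*(116277/142) = 2906925/142 ≈ 20471.)
K + (20564 + 16716)/(19649 + 8548) = 2906925/142 + (20564 + 16716)/(19649 + 8548) = 2906925/142 + 37280/28197 = 81971857985/4003974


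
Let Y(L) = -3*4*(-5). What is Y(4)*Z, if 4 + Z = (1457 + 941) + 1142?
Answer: 212160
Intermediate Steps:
Y(L) = 60 (Y(L) = -12*(-5) = 60)
Z = 3536 (Z = -4 + ((1457 + 941) + 1142) = -4 + (2398 + 1142) = -4 + 3540 = 3536)
Y(4)*Z = 60*3536 = 212160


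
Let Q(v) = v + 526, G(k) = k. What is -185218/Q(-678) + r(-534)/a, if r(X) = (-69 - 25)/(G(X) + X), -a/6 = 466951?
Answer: 17319167995733/14213054538 ≈ 1218.5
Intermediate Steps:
a = -2801706 (a = -6*466951 = -2801706)
r(X) = -47/X (r(X) = (-69 - 25)/(X + X) = -94*1/(2*X) = -47/X)
Q(v) = 526 + v
-185218/Q(-678) + r(-534)/a = -185218/(526 - 678) - 47/(-534)/(-2801706) = -185218/(-152) - 47*(-1/534)*(-1/2801706) = -185218*(-1/152) + (47/534)*(-1/2801706) = 92609/76 - 47/1496111004 = 17319167995733/14213054538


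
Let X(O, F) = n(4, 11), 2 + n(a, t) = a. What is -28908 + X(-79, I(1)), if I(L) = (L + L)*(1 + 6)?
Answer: -28906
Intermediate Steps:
n(a, t) = -2 + a
I(L) = 14*L (I(L) = (2*L)*7 = 14*L)
X(O, F) = 2 (X(O, F) = -2 + 4 = 2)
-28908 + X(-79, I(1)) = -28908 + 2 = -28906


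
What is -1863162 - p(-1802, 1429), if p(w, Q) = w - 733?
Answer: -1860627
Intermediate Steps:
p(w, Q) = -733 + w
-1863162 - p(-1802, 1429) = -1863162 - (-733 - 1802) = -1863162 - 1*(-2535) = -1863162 + 2535 = -1860627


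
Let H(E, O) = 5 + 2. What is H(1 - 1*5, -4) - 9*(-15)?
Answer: 142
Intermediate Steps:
H(E, O) = 7
H(1 - 1*5, -4) - 9*(-15) = 7 - 9*(-15) = 7 + 135 = 142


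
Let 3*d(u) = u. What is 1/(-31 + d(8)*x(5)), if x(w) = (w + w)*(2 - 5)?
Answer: -1/111 ≈ -0.0090090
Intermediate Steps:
x(w) = -6*w (x(w) = (2*w)*(-3) = -6*w)
d(u) = u/3
1/(-31 + d(8)*x(5)) = 1/(-31 + ((1/3)*8)*(-6*5)) = 1/(-31 + (8/3)*(-30)) = 1/(-31 - 80) = 1/(-111) = -1/111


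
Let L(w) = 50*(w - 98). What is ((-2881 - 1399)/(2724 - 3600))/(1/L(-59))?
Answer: -8399500/219 ≈ -38354.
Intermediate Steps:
L(w) = -4900 + 50*w (L(w) = 50*(-98 + w) = -4900 + 50*w)
((-2881 - 1399)/(2724 - 3600))/(1/L(-59)) = ((-2881 - 1399)/(2724 - 3600))/(1/(-4900 + 50*(-59))) = (-4280/(-876))/(1/(-4900 - 2950)) = (-4280*(-1/876))/(1/(-7850)) = 1070/(219*(-1/7850)) = (1070/219)*(-7850) = -8399500/219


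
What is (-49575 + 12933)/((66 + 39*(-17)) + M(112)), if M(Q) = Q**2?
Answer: -36642/11947 ≈ -3.0670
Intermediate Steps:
(-49575 + 12933)/((66 + 39*(-17)) + M(112)) = (-49575 + 12933)/((66 + 39*(-17)) + 112**2) = -36642/((66 - 663) + 12544) = -36642/(-597 + 12544) = -36642/11947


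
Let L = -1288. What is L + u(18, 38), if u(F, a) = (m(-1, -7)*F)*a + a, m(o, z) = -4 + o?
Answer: -4670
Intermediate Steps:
u(F, a) = a - 5*F*a (u(F, a) = ((-4 - 1)*F)*a + a = (-5*F)*a + a = -5*F*a + a = a - 5*F*a)
L + u(18, 38) = -1288 + 38*(1 - 5*18) = -1288 + 38*(1 - 90) = -1288 + 38*(-89) = -1288 - 3382 = -4670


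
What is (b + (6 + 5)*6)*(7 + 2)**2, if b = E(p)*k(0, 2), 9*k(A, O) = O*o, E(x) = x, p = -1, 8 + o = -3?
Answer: 5544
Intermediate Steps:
o = -11 (o = -8 - 3 = -11)
k(A, O) = -11*O/9 (k(A, O) = (O*(-11))/9 = (-11*O)/9 = -11*O/9)
b = 22/9 (b = -(-11)*2/9 = -1*(-22/9) = 22/9 ≈ 2.4444)
(b + (6 + 5)*6)*(7 + 2)**2 = (22/9 + (6 + 5)*6)*(7 + 2)**2 = (22/9 + 11*6)*9**2 = (22/9 + 66)*81 = (616/9)*81 = 5544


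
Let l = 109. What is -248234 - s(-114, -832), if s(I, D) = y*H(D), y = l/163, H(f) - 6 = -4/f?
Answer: -8416261677/33904 ≈ -2.4824e+5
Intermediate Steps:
H(f) = 6 - 4/f
y = 109/163 ≈ 0.66871
s(I, D) = 654/163 - 436/(163*D) (s(I, D) = 109*(6 - 4/D)/163 = 654/163 - 436/(163*D))
-248234 - s(-114, -832) = -248234 - 218*(-2 + 3*(-832))/(163*(-832)) = -248234 - 218*(-1)*(-2 - 2496)/(163*832) = -248234 - 218*(-1)*(-2498)/(163*832) = -248234 - 1*136141/33904 = -248234 - 136141/33904 = -8416261677/33904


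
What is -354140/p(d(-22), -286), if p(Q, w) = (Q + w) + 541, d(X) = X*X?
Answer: -354140/739 ≈ -479.22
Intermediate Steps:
d(X) = X**2
p(Q, w) = 541 + Q + w
-354140/p(d(-22), -286) = -354140/(541 + (-22)**2 - 286) = -354140/(541 + 484 - 286) = -354140/739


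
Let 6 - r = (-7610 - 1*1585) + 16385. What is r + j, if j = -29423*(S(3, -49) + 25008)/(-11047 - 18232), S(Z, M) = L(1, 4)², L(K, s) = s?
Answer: 22866992/1273 ≈ 17963.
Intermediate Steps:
S(Z, M) = 16 (S(Z, M) = 4² = 16)
r = -7184 (r = 6 - ((-7610 - 1*1585) + 16385) = 6 - ((-7610 - 1585) + 16385) = 6 - (-9195 + 16385) = 6 - 1*7190 = 6 - 7190 = -7184)
j = 32012224/1273 (j = -29423*(16 + 25008)/(-11047 - 18232) = -29423/((-29279/25024)) = -29423/((-29279*1/25024)) = -29423/(-1273/1088) = -29423*(-1088/1273) = 32012224/1273 ≈ 25147.)
r + j = -7184 + 32012224/1273 = 22866992/1273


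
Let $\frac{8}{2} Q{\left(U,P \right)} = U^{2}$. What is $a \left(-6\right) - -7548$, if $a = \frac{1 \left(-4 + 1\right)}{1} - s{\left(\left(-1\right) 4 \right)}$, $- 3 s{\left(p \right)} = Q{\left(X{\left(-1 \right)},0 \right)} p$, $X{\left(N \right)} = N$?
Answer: $7568$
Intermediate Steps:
$Q{\left(U,P \right)} = \frac{U^{2}}{4}$
$s{\left(p \right)} = - \frac{p}{12}$ ($s{\left(p \right)} = - \frac{\frac{\left(-1\right)^{2}}{4} p}{3} = - \frac{\frac{1}{4} \cdot 1 p}{3} = - \frac{\frac{1}{4} p}{3} = - \frac{p}{12}$)
$a = - \frac{10}{3}$ ($a = \frac{1 \left(-4 + 1\right)}{1} - - \frac{\left(-1\right) 4}{12} = 1 \left(-3\right) 1 - \left(- \frac{1}{12}\right) \left(-4\right) = \left(-3\right) 1 - \frac{1}{3} = -3 - \frac{1}{3} = - \frac{10}{3} \approx -3.3333$)
$a \left(-6\right) - -7548 = \left(- \frac{10}{3}\right) \left(-6\right) - -7548 = 20 + 7548 = 7568$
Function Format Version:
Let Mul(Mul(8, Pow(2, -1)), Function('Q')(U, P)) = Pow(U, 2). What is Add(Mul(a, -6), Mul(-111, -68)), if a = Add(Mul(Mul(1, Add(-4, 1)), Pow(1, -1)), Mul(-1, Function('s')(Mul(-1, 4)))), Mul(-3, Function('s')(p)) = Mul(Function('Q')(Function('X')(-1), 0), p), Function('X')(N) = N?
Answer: 7568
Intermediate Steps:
Function('Q')(U, P) = Mul(Rational(1, 4), Pow(U, 2))
Function('s')(p) = Mul(Rational(-1, 12), p) (Function('s')(p) = Mul(Rational(-1, 3), Mul(Mul(Rational(1, 4), Pow(-1, 2)), p)) = Mul(Rational(-1, 3), Mul(Mul(Rational(1, 4), 1), p)) = Mul(Rational(-1, 3), Mul(Rational(1, 4), p)) = Mul(Rational(-1, 12), p))
a = Rational(-10, 3) (a = Add(Mul(Mul(1, Add(-4, 1)), Pow(1, -1)), Mul(-1, Mul(Rational(-1, 12), Mul(-1, 4)))) = Add(Mul(Mul(1, -3), 1), Mul(-1, Mul(Rational(-1, 12), -4))) = Add(Mul(-3, 1), Mul(-1, Rational(1, 3))) = Add(-3, Rational(-1, 3)) = Rational(-10, 3) ≈ -3.3333)
Add(Mul(a, -6), Mul(-111, -68)) = Add(Mul(Rational(-10, 3), -6), Mul(-111, -68)) = Add(20, 7548) = 7568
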